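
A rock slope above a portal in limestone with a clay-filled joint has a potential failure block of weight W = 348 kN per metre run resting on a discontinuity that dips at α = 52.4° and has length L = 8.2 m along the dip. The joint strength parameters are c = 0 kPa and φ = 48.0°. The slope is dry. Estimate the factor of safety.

Resolving the block weight along and normal to the plane and applying the Mohr–Coulomb strength on the joint:
N' = W cosα = 348·cos52.4° = 212.3 kN/m
Driving force T = W sinα = 348·sin52.4° = 275.7 kN/m
Resisting force R = c·L + N'·tanφ = 0·8.2 + 212.3·tan48.0° = 0.0 + 235.8 = 235.8 kN/m
FS = R / T = 235.8 / 275.7 = 0.855

FS = 0.86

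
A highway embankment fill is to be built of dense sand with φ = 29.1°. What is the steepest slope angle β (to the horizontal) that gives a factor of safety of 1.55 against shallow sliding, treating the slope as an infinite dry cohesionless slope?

β = 19.8°

For an infinite dry cohesionless slope FS = tanφ/tanβ, so tanβ = tanφ / FS.
tanβ = tan29.1° / 1.55 = 0.5566 / 1.55 = 0.3591
β = arctan(0.3591) = 19.75°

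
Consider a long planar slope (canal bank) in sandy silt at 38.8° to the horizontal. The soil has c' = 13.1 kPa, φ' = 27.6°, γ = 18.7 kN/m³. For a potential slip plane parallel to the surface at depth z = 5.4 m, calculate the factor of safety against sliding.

For an infinite slope with a slip plane parallel to the surface (no pore pressure): FS = [c' + γz cos²β tanφ'] / [γz sinβ cosβ].
γz = 18.7·5.4 = 100.98 kN/m²
Numerator = 13.1 + 100.98·cos²38.8°·tan27.6° = 13.1 + 100.98·0.6074·0.5228 = 45.164 kPa
Denominator = 100.98·sin38.8°·cos38.8° = 100.98·0.6266·0.7793 = 49.312 kPa
FS = 45.164 / 49.312 = 0.916

FS = 0.92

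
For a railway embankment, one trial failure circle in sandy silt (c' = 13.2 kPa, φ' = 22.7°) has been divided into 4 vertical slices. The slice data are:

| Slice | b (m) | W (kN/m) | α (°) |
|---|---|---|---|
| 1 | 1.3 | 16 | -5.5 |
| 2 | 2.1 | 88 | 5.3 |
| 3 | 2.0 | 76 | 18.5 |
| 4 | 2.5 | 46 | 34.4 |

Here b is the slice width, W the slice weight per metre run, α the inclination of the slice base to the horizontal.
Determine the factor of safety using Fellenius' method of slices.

Ordinary method of slices: FS = Σ[c'·Δl_i + (W_i cosα_i)·tanφ'] / Σ W_i sinα_i, with Δl_i = b_i / cosα_i.
Slice 1: Δl = 1.3/cos(-5.5°) = 1.306 m; N'_1 = 16·cos(-5.5°) = 15.9; c'Δl = 17.24; W sinα = -1.5
Slice 2: Δl = 2.1/cos5.3° = 2.109 m; N'_2 = 88·cos5.3° = 87.6; c'Δl = 27.84; W sinα = 8.1
Slice 3: Δl = 2.0/cos18.5° = 2.109 m; N'_3 = 76·cos18.5° = 72.1; c'Δl = 27.84; W sinα = 24.1
Slice 4: Δl = 2.5/cos34.4° = 3.030 m; N'_4 = 46·cos34.4° = 38.0; c'Δl = 39.99; W sinα = 26.0
Σc'Δl = 112.9 kN/m; ΣN' = 213.6 kN/m; ΣW sinα = 56.7 kN/m
Resisting = 112.9 + 213.6·tan22.7° = 112.9 + 89.3 = 202.3 kN/m
FS = 202.3 / 56.7 = 3.567

FS = 3.57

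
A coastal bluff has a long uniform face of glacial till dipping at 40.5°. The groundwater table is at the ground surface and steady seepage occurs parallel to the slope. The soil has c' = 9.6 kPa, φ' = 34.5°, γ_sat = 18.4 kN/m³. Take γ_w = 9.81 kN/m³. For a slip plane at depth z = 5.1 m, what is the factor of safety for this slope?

With seepage parallel to the slope and the water table at the surface, the effective normal stress on the slip plane uses the buoyant unit weight γ' = γ_sat − γ_w while the driving shear stress uses γ_sat:
FS = [c' + γ' z cos²β tanφ'] / [γ_sat z sinβ cosβ]
γ' = 18.4 − 9.81 = 8.59 kN/m³
Numerator = 9.6 + 8.59·5.1·cos²40.5°·tan34.5° = 9.6 + 8.59·5.1·0.5782·0.6873 = 27.010 kPa
Denominator = 18.4·5.1·sin40.5°·cos40.5° = 18.4·5.1·0.6494·0.7604 = 46.342 kPa
FS = 27.010 / 46.342 = 0.583

FS = 0.58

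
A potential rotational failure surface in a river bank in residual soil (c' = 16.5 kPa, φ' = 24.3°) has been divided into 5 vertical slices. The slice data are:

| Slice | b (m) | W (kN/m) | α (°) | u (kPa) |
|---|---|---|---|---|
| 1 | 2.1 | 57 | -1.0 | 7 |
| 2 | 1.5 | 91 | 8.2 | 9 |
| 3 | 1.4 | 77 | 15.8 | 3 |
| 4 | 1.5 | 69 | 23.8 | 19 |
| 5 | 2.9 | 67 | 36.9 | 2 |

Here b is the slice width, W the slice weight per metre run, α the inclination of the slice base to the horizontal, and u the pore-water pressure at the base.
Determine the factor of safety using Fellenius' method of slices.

Ordinary method of slices: FS = Σ[c'·Δl_i + (W_i cosα_i − u_i·Δl_i)·tanφ'] / Σ W_i sinα_i, with Δl_i = b_i / cosα_i.
Slice 1: Δl = 2.1/cos(-1.0°) = 2.100 m; N'_1 = 57·cos(-1.0°) − 7·2.100 = 42.3; c'Δl = 34.66; W sinα = -1.0
Slice 2: Δl = 1.5/cos8.2° = 1.515 m; N'_2 = 91·cos8.2° − 9·1.515 = 76.4; c'Δl = 25.01; W sinα = 13.0
Slice 3: Δl = 1.4/cos15.8° = 1.455 m; N'_3 = 77·cos15.8° − 3·1.455 = 69.7; c'Δl = 24.01; W sinα = 21.0
Slice 4: Δl = 1.5/cos23.8° = 1.639 m; N'_4 = 69·cos23.8° − 19·1.639 = 32.0; c'Δl = 27.05; W sinα = 27.8
Slice 5: Δl = 2.9/cos36.9° = 3.626 m; N'_5 = 67·cos36.9° − 2·3.626 = 46.3; c'Δl = 59.84; W sinα = 40.2
Σc'Δl = 170.6 kN/m; ΣN' = 266.8 kN/m; ΣW sinα = 101.0 kN/m
Resisting = 170.6 + 266.8·tan24.3° = 170.6 + 120.4 = 291.0 kN/m
FS = 291.0 / 101.0 = 2.881

FS = 2.88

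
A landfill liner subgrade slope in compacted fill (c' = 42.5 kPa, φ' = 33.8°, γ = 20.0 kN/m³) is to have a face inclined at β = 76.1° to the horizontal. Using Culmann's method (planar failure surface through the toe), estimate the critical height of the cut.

H_c = 26.33 m

Culmann's analysis gives the critical failure plane at α_cr = (β + φ')/2 = (76.1 + 33.8)/2 = 54.9°, and the critical height
H_c = (4c'/γ) · sinβ cosφ' / [1 − cos(β − φ')]
    = (4·42.5/20.0) · sin76.1°·cos33.8° / [1 − cos(42.3°)]
    = 8.500 · 0.9707·0.8310 / [1 − 0.7396]
    = 8.500 · 0.8067 / 0.2604
    = 26.33 m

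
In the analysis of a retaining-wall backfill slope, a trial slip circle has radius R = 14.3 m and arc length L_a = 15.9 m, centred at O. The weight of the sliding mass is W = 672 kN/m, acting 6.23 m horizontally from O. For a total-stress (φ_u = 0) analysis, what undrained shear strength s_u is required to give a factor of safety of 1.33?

s_u = 24.5 kPa

FS = s_u·L_a·R / (W·d), so s_u = FS·W·d / (L_a·R).
s_u = 1.33·672·6.23 / (15.90·14.3) = 5568.1 / 227.37 = 24.49 kPa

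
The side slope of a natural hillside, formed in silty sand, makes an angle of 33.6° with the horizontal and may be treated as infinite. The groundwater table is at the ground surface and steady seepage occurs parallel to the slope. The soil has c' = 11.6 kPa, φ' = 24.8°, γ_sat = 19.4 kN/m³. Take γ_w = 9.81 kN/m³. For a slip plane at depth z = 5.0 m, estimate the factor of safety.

With seepage parallel to the slope and the water table at the surface, the effective normal stress on the slip plane uses the buoyant unit weight γ' = γ_sat − γ_w while the driving shear stress uses γ_sat:
FS = [c' + γ' z cos²β tanφ'] / [γ_sat z sinβ cosβ]
γ' = 19.4 − 9.81 = 9.59 kN/m³
Numerator = 11.6 + 9.59·5.0·cos²33.6°·tan24.8° = 11.6 + 9.59·5.0·0.6938·0.4621 = 26.971 kPa
Denominator = 19.4·5.0·sin33.6°·cos33.6° = 19.4·5.0·0.5534·0.8329 = 44.710 kPa
FS = 26.971 / 44.710 = 0.603

FS = 0.60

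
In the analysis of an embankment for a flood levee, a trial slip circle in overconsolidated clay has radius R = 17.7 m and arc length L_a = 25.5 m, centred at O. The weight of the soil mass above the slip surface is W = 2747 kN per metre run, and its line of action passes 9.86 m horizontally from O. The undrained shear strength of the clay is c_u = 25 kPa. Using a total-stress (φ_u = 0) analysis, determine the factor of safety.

Taking moments about the centre O, the resisting moment is provided by the undrained shear strength acting along the arc:
M_R = c_u·L_a·R = 25·25.50·17.7 = 11283.8 kN·m/m
M_D = W·d = 2747·9.86 = 27085.4 kN·m/m
FS = M_R / M_D = 11283.8 / 27085.4 = 0.417

FS = 0.42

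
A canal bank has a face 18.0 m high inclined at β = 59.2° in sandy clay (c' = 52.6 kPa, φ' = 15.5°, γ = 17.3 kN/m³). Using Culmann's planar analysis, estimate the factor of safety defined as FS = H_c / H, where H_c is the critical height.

H_c = (4c'/γ) · sinβ cosφ' / [1 − cos(β − φ')]
    = (4·52.6/17.3) · sin59.2°·cos15.5° / [1 − cos43.7°]
    = 12.162 · 0.8277 / 0.2770 = 36.34 m
FS = H_c / H = 36.34 / 18.0 = 2.019

FS = 2.02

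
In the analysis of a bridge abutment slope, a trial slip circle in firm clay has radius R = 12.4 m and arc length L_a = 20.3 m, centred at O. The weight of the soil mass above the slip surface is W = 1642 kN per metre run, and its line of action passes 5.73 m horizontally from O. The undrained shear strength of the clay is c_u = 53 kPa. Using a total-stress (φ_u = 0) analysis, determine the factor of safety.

Taking moments about the centre O, the resisting moment is provided by the undrained shear strength acting along the arc:
M_R = c_u·L_a·R = 53·20.30·12.4 = 13341.2 kN·m/m
M_D = W·d = 1642·5.73 = 9408.7 kN·m/m
FS = M_R / M_D = 13341.2 / 9408.7 = 1.418

FS = 1.42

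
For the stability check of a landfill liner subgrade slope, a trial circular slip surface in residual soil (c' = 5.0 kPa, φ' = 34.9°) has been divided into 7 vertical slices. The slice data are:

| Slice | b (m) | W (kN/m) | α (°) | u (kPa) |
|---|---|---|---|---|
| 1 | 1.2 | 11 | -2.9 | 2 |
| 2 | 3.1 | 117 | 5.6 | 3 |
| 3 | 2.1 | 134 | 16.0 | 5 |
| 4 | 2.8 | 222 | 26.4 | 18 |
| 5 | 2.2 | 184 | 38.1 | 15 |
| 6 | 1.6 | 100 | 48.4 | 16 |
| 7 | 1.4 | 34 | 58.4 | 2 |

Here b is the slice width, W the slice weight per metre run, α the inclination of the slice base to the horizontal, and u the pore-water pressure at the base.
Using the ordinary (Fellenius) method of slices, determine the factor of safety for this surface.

Ordinary method of slices: FS = Σ[c'·Δl_i + (W_i cosα_i − u_i·Δl_i)·tanφ'] / Σ W_i sinα_i, with Δl_i = b_i / cosα_i.
Slice 1: Δl = 1.2/cos(-2.9°) = 1.202 m; N'_1 = 11·cos(-2.9°) − 2·1.202 = 8.6; c'Δl = 6.01; W sinα = -0.6
Slice 2: Δl = 3.1/cos5.6° = 3.115 m; N'_2 = 117·cos5.6° − 3·3.115 = 107.1; c'Δl = 15.57; W sinα = 11.4
Slice 3: Δl = 2.1/cos16.0° = 2.185 m; N'_3 = 134·cos16.0° − 5·2.185 = 117.9; c'Δl = 10.92; W sinα = 36.9
Slice 4: Δl = 2.8/cos26.4° = 3.126 m; N'_4 = 222·cos26.4° − 18·3.126 = 142.6; c'Δl = 15.63; W sinα = 98.7
Slice 5: Δl = 2.2/cos38.1° = 2.796 m; N'_5 = 184·cos38.1° − 15·2.796 = 102.9; c'Δl = 13.98; W sinα = 113.5
Slice 6: Δl = 1.6/cos48.4° = 2.410 m; N'_6 = 100·cos48.4° − 16·2.410 = 27.8; c'Δl = 12.05; W sinα = 74.8
Slice 7: Δl = 1.4/cos58.4° = 2.672 m; N'_7 = 34·cos58.4° − 2·2.672 = 12.5; c'Δl = 13.36; W sinα = 29.0
Σc'Δl = 87.5 kN/m; ΣN' = 519.3 kN/m; ΣW sinα = 363.8 kN/m
Resisting = 87.5 + 519.3·tan34.9° = 87.5 + 362.3 = 449.8 kN/m
FS = 449.8 / 363.8 = 1.236

FS = 1.24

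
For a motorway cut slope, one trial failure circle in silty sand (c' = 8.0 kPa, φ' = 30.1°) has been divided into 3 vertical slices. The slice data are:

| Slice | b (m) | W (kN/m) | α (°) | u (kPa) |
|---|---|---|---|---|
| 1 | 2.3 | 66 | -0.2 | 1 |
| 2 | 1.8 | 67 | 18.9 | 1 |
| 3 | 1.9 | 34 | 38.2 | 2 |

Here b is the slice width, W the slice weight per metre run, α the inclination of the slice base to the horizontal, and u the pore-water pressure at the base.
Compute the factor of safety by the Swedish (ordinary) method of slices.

Ordinary method of slices: FS = Σ[c'·Δl_i + (W_i cosα_i − u_i·Δl_i)·tanφ'] / Σ W_i sinα_i, with Δl_i = b_i / cosα_i.
Slice 1: Δl = 2.3/cos(-0.2°) = 2.300 m; N'_1 = 66·cos(-0.2°) − 1·2.300 = 63.7; c'Δl = 18.40; W sinα = -0.2
Slice 2: Δl = 1.8/cos18.9° = 1.903 m; N'_2 = 67·cos18.9° − 1·1.903 = 61.5; c'Δl = 15.22; W sinα = 21.7
Slice 3: Δl = 1.9/cos38.2° = 2.418 m; N'_3 = 34·cos38.2° − 2·2.418 = 21.9; c'Δl = 19.34; W sinα = 21.0
Σc'Δl = 53.0 kN/m; ΣN' = 147.1 kN/m; ΣW sinα = 42.5 kN/m
Resisting = 53.0 + 147.1·tan30.1° = 53.0 + 85.3 = 138.2 kN/m
FS = 138.2 / 42.5 = 3.252

FS = 3.25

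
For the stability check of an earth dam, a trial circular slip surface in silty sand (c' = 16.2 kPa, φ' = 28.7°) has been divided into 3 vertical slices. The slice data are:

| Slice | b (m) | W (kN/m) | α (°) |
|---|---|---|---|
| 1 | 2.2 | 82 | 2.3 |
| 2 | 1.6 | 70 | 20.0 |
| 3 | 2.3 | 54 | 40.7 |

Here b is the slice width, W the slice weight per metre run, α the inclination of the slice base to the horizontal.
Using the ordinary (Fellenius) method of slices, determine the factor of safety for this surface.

FS = 3.45

Ordinary method of slices: FS = Σ[c'·Δl_i + (W_i cosα_i)·tanφ'] / Σ W_i sinα_i, with Δl_i = b_i / cosα_i.
Slice 1: Δl = 2.2/cos2.3° = 2.202 m; N'_1 = 82·cos2.3° = 81.9; c'Δl = 35.67; W sinα = 3.3
Slice 2: Δl = 1.6/cos20.0° = 1.703 m; N'_2 = 70·cos20.0° = 65.8; c'Δl = 27.58; W sinα = 23.9
Slice 3: Δl = 2.3/cos40.7° = 3.034 m; N'_3 = 54·cos40.7° = 40.9; c'Δl = 49.15; W sinα = 35.2
Σc'Δl = 112.4 kN/m; ΣN' = 188.7 kN/m; ΣW sinα = 62.4 kN/m
Resisting = 112.4 + 188.7·tan28.7° = 112.4 + 103.3 = 215.7 kN/m
FS = 215.7 / 62.4 = 3.454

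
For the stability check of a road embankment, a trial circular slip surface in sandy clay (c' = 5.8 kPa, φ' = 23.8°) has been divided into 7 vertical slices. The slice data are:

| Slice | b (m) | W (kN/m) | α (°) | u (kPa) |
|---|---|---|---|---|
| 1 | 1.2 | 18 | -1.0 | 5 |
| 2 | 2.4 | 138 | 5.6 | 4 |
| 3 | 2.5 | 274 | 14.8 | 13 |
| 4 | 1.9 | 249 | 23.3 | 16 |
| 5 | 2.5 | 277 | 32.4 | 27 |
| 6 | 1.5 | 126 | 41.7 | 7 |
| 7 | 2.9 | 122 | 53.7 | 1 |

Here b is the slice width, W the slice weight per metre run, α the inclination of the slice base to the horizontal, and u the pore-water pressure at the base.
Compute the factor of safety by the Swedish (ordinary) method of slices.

Ordinary method of slices: FS = Σ[c'·Δl_i + (W_i cosα_i − u_i·Δl_i)·tanφ'] / Σ W_i sinα_i, with Δl_i = b_i / cosα_i.
Slice 1: Δl = 1.2/cos(-1.0°) = 1.200 m; N'_1 = 18·cos(-1.0°) − 5·1.200 = 12.0; c'Δl = 6.96; W sinα = -0.3
Slice 2: Δl = 2.4/cos5.6° = 2.412 m; N'_2 = 138·cos5.6° − 4·2.412 = 127.7; c'Δl = 13.99; W sinα = 13.5
Slice 3: Δl = 2.5/cos14.8° = 2.586 m; N'_3 = 274·cos14.8° − 13·2.586 = 231.3; c'Δl = 15.00; W sinα = 70.0
Slice 4: Δl = 1.9/cos23.3° = 2.069 m; N'_4 = 249·cos23.3° − 16·2.069 = 195.6; c'Δl = 12.00; W sinα = 98.5
Slice 5: Δl = 2.5/cos32.4° = 2.961 m; N'_5 = 277·cos32.4° − 27·2.961 = 153.9; c'Δl = 17.17; W sinα = 148.4
Slice 6: Δl = 1.5/cos41.7° = 2.009 m; N'_6 = 126·cos41.7° − 7·2.009 = 80.0; c'Δl = 11.65; W sinα = 83.8
Slice 7: Δl = 2.9/cos53.7° = 4.899 m; N'_7 = 122·cos53.7° − 1·4.899 = 67.3; c'Δl = 28.41; W sinα = 98.3
Σc'Δl = 105.2 kN/m; ΣN' = 867.9 kN/m; ΣW sinα = 512.2 kN/m
Resisting = 105.2 + 867.9·tan23.8° = 105.2 + 382.8 = 488.0 kN/m
FS = 488.0 / 512.2 = 0.953

FS = 0.95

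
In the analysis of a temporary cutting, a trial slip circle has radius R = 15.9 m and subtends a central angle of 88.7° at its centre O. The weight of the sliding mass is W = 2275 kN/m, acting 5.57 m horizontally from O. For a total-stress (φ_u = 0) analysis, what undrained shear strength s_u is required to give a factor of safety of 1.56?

s_u = 50.5 kPa

FS = s_u·L_a·R / (W·d), so s_u = FS·W·d / (L_a·R).
Arc length L_a = R·θ = 15.9·(88.7°·π/180) = 15.9·1.5481 = 24.61 m
s_u = 1.56·2275·5.57 / (24.61·15.9) = 19767.9 / 391.38 = 50.51 kPa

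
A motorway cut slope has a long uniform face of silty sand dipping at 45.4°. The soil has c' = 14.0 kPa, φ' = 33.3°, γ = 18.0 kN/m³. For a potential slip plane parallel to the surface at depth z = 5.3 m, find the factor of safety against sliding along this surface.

FS = 0.94

For an infinite slope with a slip plane parallel to the surface (no pore pressure): FS = [c' + γz cos²β tanφ'] / [γz sinβ cosβ].
γz = 18.0·5.3 = 95.40 kN/m²
Numerator = 14.0 + 95.40·cos²45.4°·tan33.3° = 14.0 + 95.40·0.4930·0.6569 = 44.896 kPa
Denominator = 95.40·sin45.4°·cos45.4° = 95.40·0.7120·0.7022 = 47.695 kPa
FS = 44.896 / 47.695 = 0.941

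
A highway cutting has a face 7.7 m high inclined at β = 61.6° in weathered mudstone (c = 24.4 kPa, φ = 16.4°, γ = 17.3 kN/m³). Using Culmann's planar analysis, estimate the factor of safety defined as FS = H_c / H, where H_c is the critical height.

FS = 2.09

H_c = (4c/γ) · sinβ cosφ / [1 − cos(β − φ)]
    = (4·24.4/17.3) · sin61.6°·cos16.4° / [1 − cos45.2°]
    = 5.642 · 0.8439 / 0.2954 = 16.12 m
FS = H_c / H = 16.12 / 7.7 = 2.093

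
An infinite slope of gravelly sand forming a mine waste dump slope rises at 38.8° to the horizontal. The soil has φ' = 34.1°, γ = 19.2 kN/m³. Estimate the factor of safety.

For a dry cohesionless infinite slope the factor of safety is FS = tanφ' / tanβ.
FS = tan34.1° / tan38.8° = 0.6771 / 0.8040 = 0.842

FS = 0.84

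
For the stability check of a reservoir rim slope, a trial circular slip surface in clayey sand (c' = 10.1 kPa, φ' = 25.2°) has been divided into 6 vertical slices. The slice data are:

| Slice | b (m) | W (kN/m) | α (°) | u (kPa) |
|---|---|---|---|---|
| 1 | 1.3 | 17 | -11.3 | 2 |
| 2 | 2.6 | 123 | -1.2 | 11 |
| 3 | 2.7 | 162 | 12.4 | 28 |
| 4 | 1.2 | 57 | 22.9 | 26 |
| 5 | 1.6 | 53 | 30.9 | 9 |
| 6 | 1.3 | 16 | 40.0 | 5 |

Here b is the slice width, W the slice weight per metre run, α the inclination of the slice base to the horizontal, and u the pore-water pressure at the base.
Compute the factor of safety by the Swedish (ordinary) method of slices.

FS = 2.59

Ordinary method of slices: FS = Σ[c'·Δl_i + (W_i cosα_i − u_i·Δl_i)·tanφ'] / Σ W_i sinα_i, with Δl_i = b_i / cosα_i.
Slice 1: Δl = 1.3/cos(-11.3°) = 1.326 m; N'_1 = 17·cos(-11.3°) − 2·1.326 = 14.0; c'Δl = 13.39; W sinα = -3.3
Slice 2: Δl = 2.6/cos(-1.2°) = 2.601 m; N'_2 = 123·cos(-1.2°) − 11·2.601 = 94.4; c'Δl = 26.27; W sinα = -2.6
Slice 3: Δl = 2.7/cos12.4° = 2.764 m; N'_3 = 162·cos12.4° − 28·2.764 = 80.8; c'Δl = 27.92; W sinα = 34.8
Slice 4: Δl = 1.2/cos22.9° = 1.303 m; N'_4 = 57·cos22.9° − 26·1.303 = 18.6; c'Δl = 13.16; W sinα = 22.2
Slice 5: Δl = 1.6/cos30.9° = 1.865 m; N'_5 = 53·cos30.9° − 9·1.865 = 28.7; c'Δl = 18.83; W sinα = 27.2
Slice 6: Δl = 1.3/cos40.0° = 1.697 m; N'_6 = 16·cos40.0° − 5·1.697 = 3.8; c'Δl = 17.14; W sinα = 10.3
Σc'Δl = 116.7 kN/m; ΣN' = 240.3 kN/m; ΣW sinα = 88.6 kN/m
Resisting = 116.7 + 240.3·tan25.2° = 116.7 + 113.1 = 229.8 kN/m
FS = 229.8 / 88.6 = 2.595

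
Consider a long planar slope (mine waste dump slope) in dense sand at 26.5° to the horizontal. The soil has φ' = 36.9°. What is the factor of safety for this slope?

FS = 1.51

For a dry cohesionless infinite slope the factor of safety is FS = tanφ' / tanβ.
FS = tan36.9° / tan26.5° = 0.7508 / 0.4986 = 1.506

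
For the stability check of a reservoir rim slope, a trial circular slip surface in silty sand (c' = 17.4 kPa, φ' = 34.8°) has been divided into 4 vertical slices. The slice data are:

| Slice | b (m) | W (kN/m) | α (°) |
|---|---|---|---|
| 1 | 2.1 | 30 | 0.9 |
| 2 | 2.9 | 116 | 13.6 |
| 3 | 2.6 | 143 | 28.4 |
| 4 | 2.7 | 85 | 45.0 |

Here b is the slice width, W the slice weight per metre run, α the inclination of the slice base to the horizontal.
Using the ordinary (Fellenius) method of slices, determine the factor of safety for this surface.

Ordinary method of slices: FS = Σ[c'·Δl_i + (W_i cosα_i)·tanφ'] / Σ W_i sinα_i, with Δl_i = b_i / cosα_i.
Slice 1: Δl = 2.1/cos0.9° = 2.100 m; N'_1 = 30·cos0.9° = 30.0; c'Δl = 36.54; W sinα = 0.5
Slice 2: Δl = 2.9/cos13.6° = 2.984 m; N'_2 = 116·cos13.6° = 112.7; c'Δl = 51.92; W sinα = 27.3
Slice 3: Δl = 2.6/cos28.4° = 2.956 m; N'_3 = 143·cos28.4° = 125.8; c'Δl = 51.43; W sinα = 68.0
Slice 4: Δl = 2.7/cos45.0° = 3.818 m; N'_4 = 85·cos45.0° = 60.1; c'Δl = 66.44; W sinα = 60.1
Σc'Δl = 206.3 kN/m; ΣN' = 328.6 kN/m; ΣW sinα = 155.9 kN/m
Resisting = 206.3 + 328.6·tan34.8° = 206.3 + 228.4 = 434.7 kN/m
FS = 434.7 / 155.9 = 2.789

FS = 2.79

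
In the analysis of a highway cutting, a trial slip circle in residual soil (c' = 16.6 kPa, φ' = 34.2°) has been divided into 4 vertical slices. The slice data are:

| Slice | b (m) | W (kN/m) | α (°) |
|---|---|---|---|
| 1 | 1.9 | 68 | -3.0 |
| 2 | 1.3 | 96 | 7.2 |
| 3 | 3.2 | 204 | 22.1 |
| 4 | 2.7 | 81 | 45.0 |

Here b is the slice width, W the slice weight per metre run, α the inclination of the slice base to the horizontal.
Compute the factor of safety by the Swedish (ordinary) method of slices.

Ordinary method of slices: FS = Σ[c'·Δl_i + (W_i cosα_i)·tanφ'] / Σ W_i sinα_i, with Δl_i = b_i / cosα_i.
Slice 1: Δl = 1.9/cos(-3.0°) = 1.903 m; N'_1 = 68·cos(-3.0°) = 67.9; c'Δl = 31.58; W sinα = -3.6
Slice 2: Δl = 1.3/cos7.2° = 1.310 m; N'_2 = 96·cos7.2° = 95.2; c'Δl = 21.75; W sinα = 12.0
Slice 3: Δl = 3.2/cos22.1° = 3.454 m; N'_3 = 204·cos22.1° = 189.0; c'Δl = 57.33; W sinα = 76.7
Slice 4: Δl = 2.7/cos45.0° = 3.818 m; N'_4 = 81·cos45.0° = 57.3; c'Δl = 63.39; W sinα = 57.3
Σc'Δl = 174.1 kN/m; ΣN' = 409.4 kN/m; ΣW sinα = 142.5 kN/m
Resisting = 174.1 + 409.4·tan34.2° = 174.1 + 278.3 = 452.3 kN/m
FS = 452.3 / 142.5 = 3.174

FS = 3.17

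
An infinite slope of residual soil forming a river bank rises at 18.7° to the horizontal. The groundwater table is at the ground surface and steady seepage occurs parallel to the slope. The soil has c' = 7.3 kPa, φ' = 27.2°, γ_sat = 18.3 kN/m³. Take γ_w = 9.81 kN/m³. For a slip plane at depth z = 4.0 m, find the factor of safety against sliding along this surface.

With seepage parallel to the slope and the water table at the surface, the effective normal stress on the slip plane uses the buoyant unit weight γ' = γ_sat − γ_w while the driving shear stress uses γ_sat:
FS = [c' + γ' z cos²β tanφ'] / [γ_sat z sinβ cosβ]
γ' = 18.3 − 9.81 = 8.49 kN/m³
Numerator = 7.3 + 8.49·4.0·cos²18.7°·tan27.2° = 7.3 + 8.49·4.0·0.8972·0.5139 = 22.959 kPa
Denominator = 18.3·4.0·sin18.7°·cos18.7° = 18.3·4.0·0.3206·0.9472 = 22.230 kPa
FS = 22.959 / 22.230 = 1.033

FS = 1.03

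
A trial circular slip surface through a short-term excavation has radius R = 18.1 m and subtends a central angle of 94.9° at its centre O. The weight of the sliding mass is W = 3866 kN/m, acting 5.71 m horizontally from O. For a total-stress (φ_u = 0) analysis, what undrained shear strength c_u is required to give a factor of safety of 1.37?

FS = c_u·L_a·R / (W·d), so c_u = FS·W·d / (L_a·R).
Arc length L_a = R·θ = 18.1·(94.9°·π/180) = 18.1·1.6563 = 29.98 m
c_u = 1.37·3866·5.71 / (29.98·18.1) = 30242.6 / 542.63 = 55.73 kPa

c_u = 55.7 kPa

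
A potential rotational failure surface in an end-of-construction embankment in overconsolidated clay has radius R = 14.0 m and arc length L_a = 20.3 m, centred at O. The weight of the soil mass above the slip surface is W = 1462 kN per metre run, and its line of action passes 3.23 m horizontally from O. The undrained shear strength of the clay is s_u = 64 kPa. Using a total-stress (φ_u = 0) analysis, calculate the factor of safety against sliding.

FS = 3.85

Taking moments about the centre O, the resisting moment is provided by the undrained shear strength acting along the arc:
M_R = s_u·L_a·R = 64·20.30·14.0 = 18188.8 kN·m/m
M_D = W·d = 1462·3.23 = 4722.3 kN·m/m
FS = M_R / M_D = 18188.8 / 4722.3 = 3.852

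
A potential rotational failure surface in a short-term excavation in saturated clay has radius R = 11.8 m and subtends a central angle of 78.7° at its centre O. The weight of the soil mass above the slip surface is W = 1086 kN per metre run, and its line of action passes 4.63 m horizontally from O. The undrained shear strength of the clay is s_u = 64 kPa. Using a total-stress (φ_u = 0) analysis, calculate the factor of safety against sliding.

FS = 2.43

Taking moments about the centre O, the resisting moment is provided by the undrained shear strength acting along the arc:
Arc length L_a = R·θ = 11.8·(78.7°·π/180) = 11.8·1.3736 = 16.21 m
M_R = s_u·L_a·R = 64·16.21·11.8 = 12240.4 kN·m/m
M_D = W·d = 1086·4.63 = 5028.2 kN·m/m
FS = M_R / M_D = 12240.4 / 5028.2 = 2.434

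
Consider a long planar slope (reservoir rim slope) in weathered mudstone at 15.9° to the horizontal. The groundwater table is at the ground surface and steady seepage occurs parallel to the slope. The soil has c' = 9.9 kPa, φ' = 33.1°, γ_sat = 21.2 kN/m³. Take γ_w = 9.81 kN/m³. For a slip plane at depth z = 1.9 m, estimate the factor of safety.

FS = 2.16

With seepage parallel to the slope and the water table at the surface, the effective normal stress on the slip plane uses the buoyant unit weight γ' = γ_sat − γ_w while the driving shear stress uses γ_sat:
FS = [c' + γ' z cos²β tanφ'] / [γ_sat z sinβ cosβ]
γ' = 21.2 − 9.81 = 11.39 kN/m³
Numerator = 9.9 + 11.39·1.9·cos²15.9°·tan33.1° = 9.9 + 11.39·1.9·0.9249·0.6519 = 22.949 kPa
Denominator = 21.2·1.9·sin15.9°·cos15.9° = 21.2·1.9·0.2740·0.9617 = 10.613 kPa
FS = 22.949 / 10.613 = 2.162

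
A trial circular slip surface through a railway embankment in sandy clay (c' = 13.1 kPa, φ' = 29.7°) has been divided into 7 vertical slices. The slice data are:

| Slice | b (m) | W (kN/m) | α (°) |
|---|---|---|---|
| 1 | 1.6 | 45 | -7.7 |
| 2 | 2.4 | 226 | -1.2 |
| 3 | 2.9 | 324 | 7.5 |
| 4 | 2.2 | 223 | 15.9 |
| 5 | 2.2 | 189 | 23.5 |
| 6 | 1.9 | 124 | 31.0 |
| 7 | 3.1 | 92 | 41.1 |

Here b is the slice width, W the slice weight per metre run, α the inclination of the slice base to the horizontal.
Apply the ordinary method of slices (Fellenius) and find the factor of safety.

FS = 3.06

Ordinary method of slices: FS = Σ[c'·Δl_i + (W_i cosα_i)·tanφ'] / Σ W_i sinα_i, with Δl_i = b_i / cosα_i.
Slice 1: Δl = 1.6/cos(-7.7°) = 1.615 m; N'_1 = 45·cos(-7.7°) = 44.6; c'Δl = 21.15; W sinα = -6.0
Slice 2: Δl = 2.4/cos(-1.2°) = 2.401 m; N'_2 = 226·cos(-1.2°) = 226.0; c'Δl = 31.45; W sinα = -4.7
Slice 3: Δl = 2.9/cos7.5° = 2.925 m; N'_3 = 324·cos7.5° = 321.2; c'Δl = 38.32; W sinα = 42.3
Slice 4: Δl = 2.2/cos15.9° = 2.288 m; N'_4 = 223·cos15.9° = 214.5; c'Δl = 29.97; W sinα = 61.1
Slice 5: Δl = 2.2/cos23.5° = 2.399 m; N'_5 = 189·cos23.5° = 173.3; c'Δl = 31.43; W sinα = 75.4
Slice 6: Δl = 1.9/cos31.0° = 2.217 m; N'_6 = 124·cos31.0° = 106.3; c'Δl = 29.04; W sinα = 63.9
Slice 7: Δl = 3.1/cos41.1° = 4.114 m; N'_7 = 92·cos41.1° = 69.3; c'Δl = 53.89; W sinα = 60.5
Σc'Δl = 235.2 kN/m; ΣN' = 1155.2 kN/m; ΣW sinα = 292.3 kN/m
Resisting = 235.2 + 1155.2·tan29.7° = 235.2 + 658.9 = 894.1 kN/m
FS = 894.1 / 292.3 = 3.059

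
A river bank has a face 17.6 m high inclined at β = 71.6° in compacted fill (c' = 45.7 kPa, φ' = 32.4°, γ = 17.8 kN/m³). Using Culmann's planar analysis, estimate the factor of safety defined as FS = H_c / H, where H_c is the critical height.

FS = 2.08

H_c = (4c'/γ) · sinβ cosφ' / [1 − cos(β − φ')]
    = (4·45.7/17.8) · sin71.6°·cos32.4° / [1 − cos39.2°]
    = 10.270 · 0.8012 / 0.2251 = 36.56 m
FS = H_c / H = 36.56 / 17.6 = 2.077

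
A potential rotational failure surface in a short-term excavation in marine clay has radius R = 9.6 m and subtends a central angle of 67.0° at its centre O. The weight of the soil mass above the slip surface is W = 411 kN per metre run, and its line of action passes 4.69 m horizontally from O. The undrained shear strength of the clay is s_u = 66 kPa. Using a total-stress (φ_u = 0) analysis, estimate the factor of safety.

FS = 3.69

Taking moments about the centre O, the resisting moment is provided by the undrained shear strength acting along the arc:
Arc length L_a = R·θ = 9.6·(67.0°·π/180) = 9.6·1.1694 = 11.23 m
M_R = s_u·L_a·R = 66·11.23·9.6 = 7112.8 kN·m/m
M_D = W·d = 411·4.69 = 1927.6 kN·m/m
FS = M_R / M_D = 7112.8 / 1927.6 = 3.690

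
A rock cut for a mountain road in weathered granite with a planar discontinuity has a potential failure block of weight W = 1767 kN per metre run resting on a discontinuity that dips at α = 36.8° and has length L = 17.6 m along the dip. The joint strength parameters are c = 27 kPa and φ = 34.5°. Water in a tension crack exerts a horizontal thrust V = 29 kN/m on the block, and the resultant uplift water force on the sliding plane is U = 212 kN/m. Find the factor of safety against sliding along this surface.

Resolving the block weight along and normal to the plane and applying the Mohr–Coulomb strength on the joint:
N' = W cosα − U − V sinα = 1767·cos36.8° − 212 − 29·sin36.8° = 1185.5 kN/m
Driving force T = W sinα + V cosα = 1767·sin36.8° + 29·cos36.8° = 1081.7 kN/m
Resisting force R = c·L + N'·tanφ = 27·17.6 + 1185.5·tan34.5° = 475.2 + 814.8 = 1290.0 kN/m
FS = R / T = 1290.0 / 1081.7 = 1.193

FS = 1.19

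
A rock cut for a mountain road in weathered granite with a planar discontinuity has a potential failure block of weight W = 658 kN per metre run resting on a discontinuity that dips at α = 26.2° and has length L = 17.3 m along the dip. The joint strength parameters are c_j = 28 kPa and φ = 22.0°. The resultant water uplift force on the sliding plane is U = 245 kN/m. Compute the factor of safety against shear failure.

FS = 2.15

Resolving the block weight along and normal to the plane and applying the Mohr–Coulomb strength on the joint:
N' = W cosα − U = 658·cos26.2° − 245 = 345.4 kN/m
Driving force T = W sinα = 658·sin26.2° = 290.5 kN/m
Resisting force R = c_j·L + N'·tanφ = 28·17.3 + 345.4·tan22.0° = 484.4 + 139.5 = 623.9 kN/m
FS = R / T = 623.9 / 290.5 = 2.148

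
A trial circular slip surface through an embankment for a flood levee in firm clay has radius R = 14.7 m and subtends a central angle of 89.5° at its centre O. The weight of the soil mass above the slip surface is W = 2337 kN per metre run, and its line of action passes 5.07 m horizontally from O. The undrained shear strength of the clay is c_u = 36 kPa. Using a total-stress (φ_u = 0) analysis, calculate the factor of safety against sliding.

Taking moments about the centre O, the resisting moment is provided by the undrained shear strength acting along the arc:
Arc length L_a = R·θ = 14.7·(89.5°·π/180) = 14.7·1.5621 = 22.96 m
M_R = c_u·L_a·R = 36·22.96·14.7 = 12151.7 kN·m/m
M_D = W·d = 2337·5.07 = 11848.6 kN·m/m
FS = M_R / M_D = 12151.7 / 11848.6 = 1.026

FS = 1.03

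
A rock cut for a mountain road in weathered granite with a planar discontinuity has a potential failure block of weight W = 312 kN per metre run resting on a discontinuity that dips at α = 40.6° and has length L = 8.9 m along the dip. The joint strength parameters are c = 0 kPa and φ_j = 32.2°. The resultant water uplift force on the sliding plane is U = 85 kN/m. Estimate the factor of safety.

Resolving the block weight along and normal to the plane and applying the Mohr–Coulomb strength on the joint:
N' = W cosα − U = 312·cos40.6° − 85 = 151.9 kN/m
Driving force T = W sinα = 312·sin40.6° = 203.0 kN/m
Resisting force R = c·L + N'·tanφ_j = 0·8.9 + 151.9·tan32.2° = 0.0 + 95.7 = 95.7 kN/m
FS = R / T = 95.7 / 203.0 = 0.471

FS = 0.47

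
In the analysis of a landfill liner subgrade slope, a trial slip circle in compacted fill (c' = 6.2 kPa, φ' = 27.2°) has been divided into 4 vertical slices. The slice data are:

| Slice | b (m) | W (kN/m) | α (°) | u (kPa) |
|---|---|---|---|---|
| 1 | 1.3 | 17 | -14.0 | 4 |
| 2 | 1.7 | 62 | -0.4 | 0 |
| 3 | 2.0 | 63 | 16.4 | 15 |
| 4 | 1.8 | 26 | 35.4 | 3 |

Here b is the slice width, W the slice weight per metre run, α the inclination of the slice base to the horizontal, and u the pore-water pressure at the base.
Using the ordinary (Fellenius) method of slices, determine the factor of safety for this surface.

FS = 3.73

Ordinary method of slices: FS = Σ[c'·Δl_i + (W_i cosα_i − u_i·Δl_i)·tanφ'] / Σ W_i sinα_i, with Δl_i = b_i / cosα_i.
Slice 1: Δl = 1.3/cos(-14.0°) = 1.340 m; N'_1 = 17·cos(-14.0°) − 4·1.340 = 11.1; c'Δl = 8.31; W sinα = -4.1
Slice 2: Δl = 1.7/cos(-0.4°) = 1.700 m; N'_2 = 62·cos(-0.4°) − 0·1.700 = 62.0; c'Δl = 10.54; W sinα = -0.4
Slice 3: Δl = 2.0/cos16.4° = 2.085 m; N'_3 = 63·cos16.4° − 15·2.085 = 29.2; c'Δl = 12.93; W sinα = 17.8
Slice 4: Δl = 1.8/cos35.4° = 2.208 m; N'_4 = 26·cos35.4° − 3·2.208 = 14.6; c'Δl = 13.69; W sinα = 15.1
Σc'Δl = 45.5 kN/m; ΣN' = 116.9 kN/m; ΣW sinα = 28.3 kN/m
Resisting = 45.5 + 116.9·tan27.2° = 45.5 + 60.1 = 105.5 kN/m
FS = 105.5 / 28.3 = 3.728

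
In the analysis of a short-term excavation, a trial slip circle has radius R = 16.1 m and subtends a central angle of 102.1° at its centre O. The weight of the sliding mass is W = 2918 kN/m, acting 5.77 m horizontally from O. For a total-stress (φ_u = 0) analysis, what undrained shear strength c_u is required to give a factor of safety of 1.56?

FS = c_u·L_a·R / (W·d), so c_u = FS·W·d / (L_a·R).
Arc length L_a = R·θ = 16.1·(102.1°·π/180) = 16.1·1.7820 = 28.69 m
c_u = 1.56·2918·5.77 / (28.69·16.1) = 26265.5 / 461.91 = 56.86 kPa

c_u = 56.9 kPa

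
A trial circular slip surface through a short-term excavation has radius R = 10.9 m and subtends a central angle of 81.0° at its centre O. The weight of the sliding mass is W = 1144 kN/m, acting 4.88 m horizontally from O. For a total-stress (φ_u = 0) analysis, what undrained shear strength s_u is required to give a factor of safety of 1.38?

s_u = 45.9 kPa

FS = s_u·L_a·R / (W·d), so s_u = FS·W·d / (L_a·R).
Arc length L_a = R·θ = 10.9·(81.0°·π/180) = 10.9·1.4137 = 15.41 m
s_u = 1.38·1144·4.88 / (15.41·10.9) = 7704.2 / 167.96 = 45.87 kPa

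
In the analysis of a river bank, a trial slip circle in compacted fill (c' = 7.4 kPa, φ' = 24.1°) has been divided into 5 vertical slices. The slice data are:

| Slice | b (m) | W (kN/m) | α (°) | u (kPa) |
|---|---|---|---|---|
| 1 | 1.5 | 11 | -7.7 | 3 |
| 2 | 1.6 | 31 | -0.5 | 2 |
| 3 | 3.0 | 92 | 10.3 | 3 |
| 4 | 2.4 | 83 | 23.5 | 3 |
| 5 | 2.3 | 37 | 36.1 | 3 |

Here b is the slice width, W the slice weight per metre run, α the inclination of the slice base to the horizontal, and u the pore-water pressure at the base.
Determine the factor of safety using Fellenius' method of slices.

Ordinary method of slices: FS = Σ[c'·Δl_i + (W_i cosα_i − u_i·Δl_i)·tanφ'] / Σ W_i sinα_i, with Δl_i = b_i / cosα_i.
Slice 1: Δl = 1.5/cos(-7.7°) = 1.514 m; N'_1 = 11·cos(-7.7°) − 3·1.514 = 6.4; c'Δl = 11.20; W sinα = -1.5
Slice 2: Δl = 1.6/cos(-0.5°) = 1.600 m; N'_2 = 31·cos(-0.5°) − 2·1.600 = 27.8; c'Δl = 11.84; W sinα = -0.3
Slice 3: Δl = 3.0/cos10.3° = 3.049 m; N'_3 = 92·cos10.3° − 3·3.049 = 81.4; c'Δl = 22.56; W sinα = 16.4
Slice 4: Δl = 2.4/cos23.5° = 2.617 m; N'_4 = 83·cos23.5° − 3·2.617 = 68.3; c'Δl = 19.37; W sinα = 33.1
Slice 5: Δl = 2.3/cos36.1° = 2.847 m; N'_5 = 37·cos36.1° − 3·2.847 = 21.4; c'Δl = 21.06; W sinα = 21.8
Σc'Δl = 86.0 kN/m; ΣN' = 205.1 kN/m; ΣW sinα = 69.6 kN/m
Resisting = 86.0 + 205.1·tan24.1° = 86.0 + 91.8 = 177.8 kN/m
FS = 177.8 / 69.6 = 2.555

FS = 2.55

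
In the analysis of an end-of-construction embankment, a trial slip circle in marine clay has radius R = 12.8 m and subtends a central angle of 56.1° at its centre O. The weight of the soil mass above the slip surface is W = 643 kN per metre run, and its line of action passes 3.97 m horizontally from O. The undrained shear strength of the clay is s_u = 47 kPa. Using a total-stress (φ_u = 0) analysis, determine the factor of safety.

Taking moments about the centre O, the resisting moment is provided by the undrained shear strength acting along the arc:
Arc length L_a = R·θ = 12.8·(56.1°·π/180) = 12.8·0.9791 = 12.53 m
M_R = s_u·L_a·R = 47·12.53·12.8 = 7539.8 kN·m/m
M_D = W·d = 643·3.97 = 2552.7 kN·m/m
FS = M_R / M_D = 7539.8 / 2552.7 = 2.954

FS = 2.95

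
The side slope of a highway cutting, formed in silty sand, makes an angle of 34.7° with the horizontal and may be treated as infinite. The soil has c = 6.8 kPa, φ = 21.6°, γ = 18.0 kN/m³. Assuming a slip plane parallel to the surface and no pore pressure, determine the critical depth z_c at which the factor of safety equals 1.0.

z_c = 1.88 m

Setting FS = 1.00 in FS = [c + γz cos²β tanφ] / [γz sinβ cosβ] and solving for z:
z = c / [γ cosβ (FS·sinβ − cosβ·tanφ)]
  = 6.8 / [18.0·cos34.7°·(1.00·sin34.7° − cos34.7°·tan21.6°)]
  = 6.8 / [18.0·0.8221·(1.00·0.5693 − 0.8221·0.3959)]
  = 6.8 / 3.6074 = 1.885 m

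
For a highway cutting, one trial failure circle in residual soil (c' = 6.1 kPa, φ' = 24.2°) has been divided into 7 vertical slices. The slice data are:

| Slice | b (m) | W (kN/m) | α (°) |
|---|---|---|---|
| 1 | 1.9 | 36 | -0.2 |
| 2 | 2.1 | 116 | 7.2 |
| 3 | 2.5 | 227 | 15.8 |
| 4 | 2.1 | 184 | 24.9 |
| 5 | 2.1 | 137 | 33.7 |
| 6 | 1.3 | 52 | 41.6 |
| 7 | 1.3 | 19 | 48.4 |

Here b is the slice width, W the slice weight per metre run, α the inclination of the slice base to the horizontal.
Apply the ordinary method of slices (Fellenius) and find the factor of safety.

Ordinary method of slices: FS = Σ[c'·Δl_i + (W_i cosα_i)·tanφ'] / Σ W_i sinα_i, with Δl_i = b_i / cosα_i.
Slice 1: Δl = 1.9/cos(-0.2°) = 1.900 m; N'_1 = 36·cos(-0.2°) = 36.0; c'Δl = 11.59; W sinα = -0.1
Slice 2: Δl = 2.1/cos7.2° = 2.117 m; N'_2 = 116·cos7.2° = 115.1; c'Δl = 12.91; W sinα = 14.5
Slice 3: Δl = 2.5/cos15.8° = 2.598 m; N'_3 = 227·cos15.8° = 218.4; c'Δl = 15.85; W sinα = 61.8
Slice 4: Δl = 2.1/cos24.9° = 2.315 m; N'_4 = 184·cos24.9° = 166.9; c'Δl = 14.12; W sinα = 77.5
Slice 5: Δl = 2.1/cos33.7° = 2.524 m; N'_5 = 137·cos33.7° = 114.0; c'Δl = 15.40; W sinα = 76.0
Slice 6: Δl = 1.3/cos41.6° = 1.738 m; N'_6 = 52·cos41.6° = 38.9; c'Δl = 10.60; W sinα = 34.5
Slice 7: Δl = 1.3/cos48.4° = 1.958 m; N'_7 = 19·cos48.4° = 12.6; c'Δl = 11.94; W sinα = 14.2
Σc'Δl = 92.4 kN/m; ΣN' = 701.9 kN/m; ΣW sinα = 278.4 kN/m
Resisting = 92.4 + 701.9·tan24.2° = 92.4 + 315.4 = 407.9 kN/m
FS = 407.9 / 278.4 = 1.465

FS = 1.46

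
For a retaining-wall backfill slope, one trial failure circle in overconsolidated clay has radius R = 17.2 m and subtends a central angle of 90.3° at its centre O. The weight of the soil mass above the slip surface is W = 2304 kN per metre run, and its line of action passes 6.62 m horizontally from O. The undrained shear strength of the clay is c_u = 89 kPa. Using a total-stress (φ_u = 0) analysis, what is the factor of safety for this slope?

FS = 2.72

Taking moments about the centre O, the resisting moment is provided by the undrained shear strength acting along the arc:
Arc length L_a = R·θ = 17.2·(90.3°·π/180) = 17.2·1.5760 = 27.11 m
M_R = c_u·L_a·R = 89·27.11·17.2 = 41496.6 kN·m/m
M_D = W·d = 2304·6.62 = 15252.5 kN·m/m
FS = M_R / M_D = 41496.6 / 15252.5 = 2.721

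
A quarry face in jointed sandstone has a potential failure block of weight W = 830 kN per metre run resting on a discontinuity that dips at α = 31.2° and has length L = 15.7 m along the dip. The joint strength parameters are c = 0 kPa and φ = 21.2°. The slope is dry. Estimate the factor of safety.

FS = 0.64

Resolving the block weight along and normal to the plane and applying the Mohr–Coulomb strength on the joint:
N' = W cosα = 830·cos31.2° = 710.0 kN/m
Driving force T = W sinα = 830·sin31.2° = 430.0 kN/m
Resisting force R = c·L + N'·tanφ = 0·15.7 + 710.0·tan21.2° = 0.0 + 275.4 = 275.4 kN/m
FS = R / T = 275.4 / 430.0 = 0.640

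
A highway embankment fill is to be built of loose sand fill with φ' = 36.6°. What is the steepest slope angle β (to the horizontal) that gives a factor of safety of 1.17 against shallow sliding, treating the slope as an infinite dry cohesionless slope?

For an infinite dry cohesionless slope FS = tanφ'/tanβ, so tanβ = tanφ' / FS.
tanβ = tan36.6° / 1.17 = 0.7427 / 1.17 = 0.6348
β = arctan(0.6348) = 32.41°

β = 32.4°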